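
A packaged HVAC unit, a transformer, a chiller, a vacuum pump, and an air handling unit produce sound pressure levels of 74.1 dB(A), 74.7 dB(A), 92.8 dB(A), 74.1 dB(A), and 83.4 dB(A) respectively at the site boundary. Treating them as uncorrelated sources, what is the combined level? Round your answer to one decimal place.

Incoherent sources combine by intensity addition: L_total = 10·log₁₀(Σ 10^(L_i/10)).
Σ 10^(L/10) = 10^(74.1/10) + 10^(74.7/10) + 10^(92.8/10) + 10^(74.1/10) + 10^(83.4/10) = 2.205e+09.
L_total = 10·log₁₀(2.205e+09) = 93.43 dB(A).

93.4 dB(A)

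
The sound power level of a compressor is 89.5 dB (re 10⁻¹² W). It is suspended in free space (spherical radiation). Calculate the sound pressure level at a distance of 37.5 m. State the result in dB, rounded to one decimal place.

47.0 dB

The power spreads over a sphere of area 4π·r², so L_p = L_w − 10·log₁₀(4π·r²).
4π·r² = 1.767e+04 m², 10·log₁₀ of that is 42.473 dB.
L_p = 89.5 − 42.473 = 47.03 dB.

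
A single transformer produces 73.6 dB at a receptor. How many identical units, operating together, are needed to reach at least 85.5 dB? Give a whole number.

16

The shortfall is 85.5 − 73.6 = 11.9 dB, and N units add 10·log₁₀ N, so need 10·log₁₀ N ≥ 11.9.
N ≥ 10^(11.9/10) = 15.488, so N = 16.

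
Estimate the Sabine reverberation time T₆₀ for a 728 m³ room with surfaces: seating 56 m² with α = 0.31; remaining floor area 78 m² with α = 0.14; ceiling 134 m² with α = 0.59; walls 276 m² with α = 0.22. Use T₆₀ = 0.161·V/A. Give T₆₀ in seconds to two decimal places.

0.70 s

Summing Sᵢαᵢ: 56·0.31 + 78·0.14 + 134·0.59 + 276·0.22 = 168.06 m².
T₆₀ = 0.161 × 728 / 168.06 = 0.697 s.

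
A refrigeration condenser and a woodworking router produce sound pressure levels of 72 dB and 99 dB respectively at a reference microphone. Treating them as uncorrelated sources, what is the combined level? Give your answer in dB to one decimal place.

99.0 dB

Incoherent sources combine by intensity addition: L_total = 10·log₁₀(Σ 10^(L_i/10)).
Σ 10^(L/10) = 10^(72/10) + 10^(99/10) = 7.959e+09.
L_total = 10·log₁₀(7.959e+09) = 99.01 dB.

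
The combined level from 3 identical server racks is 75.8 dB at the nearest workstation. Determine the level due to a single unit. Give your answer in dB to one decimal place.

71.0 dB

For N identical incoherent sources L_total = L₁ + 10·log₁₀ N, so L₁ = 75.8 − 10·log₁₀(3) = 75.8 − 4.771.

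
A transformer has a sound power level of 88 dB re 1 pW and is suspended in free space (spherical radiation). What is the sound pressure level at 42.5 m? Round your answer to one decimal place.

44.4 dB

L_p = L_w − 10·log₁₀(4π·r²) with r = 42.5 m.
4π·r² = 2.27e+04 m², 10·log₁₀ of that is 43.560 dB.
L_p = 88 − 43.560 = 44.44 dB.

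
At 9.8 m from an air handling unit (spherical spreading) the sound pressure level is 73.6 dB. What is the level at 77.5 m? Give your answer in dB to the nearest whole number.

Spherical spreading from a point source gives a 20·log₁₀(r₂/r₁) drop.
L₂ = 73.6 − 20·log₁₀(77.5/9.8) = 73.6 − 17.962 = 55.64 dB.

56 dB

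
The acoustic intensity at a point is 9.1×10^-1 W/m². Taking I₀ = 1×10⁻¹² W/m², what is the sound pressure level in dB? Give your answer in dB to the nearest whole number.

I/I₀ = 9.1×10^-1/10⁻¹² = 9.1×10^11, and L = 10·log₁₀(I/I₀).
L = 10·(0.9590 + 11) = 119.59 dB.

120 dB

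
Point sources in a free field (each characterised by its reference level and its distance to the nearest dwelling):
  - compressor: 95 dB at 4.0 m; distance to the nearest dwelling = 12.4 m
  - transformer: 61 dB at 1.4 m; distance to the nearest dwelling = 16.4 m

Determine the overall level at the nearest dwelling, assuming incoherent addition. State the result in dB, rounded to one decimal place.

Propagate each source to the receiver with L = L_ref − 20·log₁₀(r/r_ref), then add intensities.
compressor: 95 − 20·log₁₀(12.4/4.0) = 95 − 9.83 = 85.17 dB.
transformer: 61 − 20·log₁₀(16.4/1.4) = 61 − 21.37 = 39.63 dB.
Σ 10^(L/10) = 3.291e+08 → L_total = 10·log₁₀(3.291e+08) = 85.17 dB.

85.2 dB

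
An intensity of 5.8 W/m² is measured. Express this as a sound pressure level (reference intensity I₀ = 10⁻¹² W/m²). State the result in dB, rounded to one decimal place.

Dividing by I₀ shifts the exponent by 12: I/I₀ = 5.8×10^12.
L = 10·(0.7634 + 12) = 127.63 dB.

127.6 dB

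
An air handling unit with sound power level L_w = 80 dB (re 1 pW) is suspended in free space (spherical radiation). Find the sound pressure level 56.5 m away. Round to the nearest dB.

34 dB

L_p = L_w − 10·log₁₀(4π·r²) with r = 56.5 m.
4π·r² = 4.011e+04 m², 10·log₁₀ of that is 46.033 dB.
L_p = 80 − 46.033 = 33.97 dB.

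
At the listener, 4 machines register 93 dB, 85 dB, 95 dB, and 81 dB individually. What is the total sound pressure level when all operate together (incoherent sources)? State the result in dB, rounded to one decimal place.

For uncorrelated sources the intensities add, so convert each level to linear form, sum, and take 10·log₁₀ of the total.
Σ 10^(L/10) = 10^(93/10) + 10^(85/10) + 10^(95/10) + 10^(81/10) = 5.600e+09.
L_total = 10·log₁₀(5.600e+09) = 97.48 dB.

97.5 dB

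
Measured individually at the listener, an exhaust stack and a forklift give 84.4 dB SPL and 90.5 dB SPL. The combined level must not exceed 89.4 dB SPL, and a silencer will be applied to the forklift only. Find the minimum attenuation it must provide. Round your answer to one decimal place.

Everything except the forklift sums to 10^(84.4/10) = 2.754e+08 in linear terms, 84.40 dB SPL.
The limit corresponds to 10^(89.4/10) = 8.710e+08; subtracting the fixed part leaves 5.955e+08 for the forklift, i.e. 87.75 dB SPL.
Required insertion loss = 90.5 − 87.75 = 2.75 dB.

2.8 dB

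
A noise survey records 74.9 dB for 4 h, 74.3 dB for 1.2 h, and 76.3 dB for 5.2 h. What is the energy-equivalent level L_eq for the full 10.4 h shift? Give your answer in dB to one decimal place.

75.6 dB

The energy average is taken in the linear domain: L_eq = 10·log₁₀[(Σ tᵢ·10^(Lᵢ/10))/T], T = 10.4 h.
Σ tᵢ·10^(Lᵢ/10) = 4·10^(74.9/10) + 1.2·10^(74.3/10) + 5.2·10^(76.3/10) = 3.777e+08.
L_eq = 10·log₁₀(3.777e+08/10.4) = 75.60 dB.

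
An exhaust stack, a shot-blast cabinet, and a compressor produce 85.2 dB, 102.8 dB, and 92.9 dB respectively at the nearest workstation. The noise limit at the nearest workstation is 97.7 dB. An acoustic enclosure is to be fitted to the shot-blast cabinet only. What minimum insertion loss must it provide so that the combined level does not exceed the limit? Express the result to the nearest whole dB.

7 dB

The untreated sources together contribute 10^(85.2/10) + 10^(92.9/10) = 2.281e+09, i.e. 93.58 dB.
The limit corresponds to 10^(97.7/10) = 5.888e+09; subtracting the fixed part leaves 3.607e+09 for the shot-blast cabinet, i.e. 95.57 dB.
So the shot-blast cabinet must be reduced from 102.8 to 95.57 dB: IL = 7.23 dB.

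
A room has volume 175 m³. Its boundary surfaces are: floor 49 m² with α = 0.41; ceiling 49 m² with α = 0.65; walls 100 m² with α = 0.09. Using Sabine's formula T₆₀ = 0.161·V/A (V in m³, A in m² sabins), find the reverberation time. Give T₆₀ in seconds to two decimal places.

A = Σ Sᵢαᵢ = 49·0.41 + 49·0.65 + 100·0.09 = 60.94 m².
T₆₀ = 0.161 × 175 / 60.94 = 0.462 s.

0.46 s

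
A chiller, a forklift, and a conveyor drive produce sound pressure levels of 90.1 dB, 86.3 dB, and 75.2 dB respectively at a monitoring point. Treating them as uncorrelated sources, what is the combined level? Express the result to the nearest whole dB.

92 dB

Incoherent sources combine by intensity addition: L_total = 10·log₁₀(Σ 10^(L_i/10)).
Σ 10^(L/10) = 10^(90.1/10) + 10^(86.3/10) + 10^(75.2/10) = 1.483e+09.
L_total = 10·log₁₀(1.483e+09) = 91.71 dB.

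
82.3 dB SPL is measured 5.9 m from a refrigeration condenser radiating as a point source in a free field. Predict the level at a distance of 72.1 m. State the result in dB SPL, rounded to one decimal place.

60.6 dB SPL

For a point source, L₂ = L₁ − 20·log₁₀(r₂/r₁).
L₂ = 82.3 − 20·log₁₀(72.1/5.9) = 82.3 − 21.742 = 60.56 dB SPL.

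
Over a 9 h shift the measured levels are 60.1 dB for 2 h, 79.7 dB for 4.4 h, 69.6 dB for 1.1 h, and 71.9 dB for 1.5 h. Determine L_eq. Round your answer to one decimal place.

The energy average is taken in the linear domain: L_eq = 10·log₁₀[(Σ tᵢ·10^(Lᵢ/10))/T], T = 9 h.
Σ tᵢ·10^(Lᵢ/10) = 2·10^(60.1/10) + 4.4·10^(79.7/10) + 1.1·10^(69.6/10) + 1.5·10^(71.9/10) = 4.459e+08.
L_eq = 10·log₁₀(4.459e+08/9) = 76.95 dB.

77.0 dB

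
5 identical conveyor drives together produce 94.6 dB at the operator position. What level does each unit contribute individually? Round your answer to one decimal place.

5 equal contributions raise the level by 10·log₁₀ 5 = 6.990 dB, so each unit alone gives 94.6 − 6.990.

87.6 dB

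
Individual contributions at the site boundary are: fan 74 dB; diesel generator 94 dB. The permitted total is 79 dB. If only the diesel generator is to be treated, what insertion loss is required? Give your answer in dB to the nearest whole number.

Everything except the diesel generator sums to 10^(74/10) = 2.512e+07 in linear terms, 74.00 dB.
The limit corresponds to 10^(79/10) = 7.943e+07; subtracting the fixed part leaves 5.431e+07 for the diesel generator, i.e. 77.35 dB.
Required insertion loss = 94 − 77.35 = 16.65 dB.

17 dB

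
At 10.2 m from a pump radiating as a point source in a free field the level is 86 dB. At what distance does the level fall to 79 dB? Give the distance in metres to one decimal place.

22.8 m

Point-source spreading drops the level by 20·log₁₀(r₂/r₁); inverting, r₂/r₁ = 10^(ΔL/20).
r₂ = 10.2·10^((86−79)/20) = 10.2·10^(7.0/20) = 22.83 m.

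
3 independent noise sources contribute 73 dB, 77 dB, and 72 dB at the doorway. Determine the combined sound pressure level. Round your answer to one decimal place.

Incoherent sources combine by intensity addition: L_total = 10·log₁₀(Σ 10^(L_i/10)).
Σ 10^(L/10) = 10^(73/10) + 10^(77/10) + 10^(72/10) = 8.592e+07.
L_total = 10·log₁₀(8.592e+07) = 79.34 dB.

79.3 dB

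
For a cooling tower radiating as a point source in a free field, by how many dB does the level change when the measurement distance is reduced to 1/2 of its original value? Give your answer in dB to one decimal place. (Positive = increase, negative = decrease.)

A point source loses 6 dB per doubling of distance; generally ΔL = −20·log₁₀(r₂/r₁).
ΔL = −20·log₁₀(0.5) = +6.02 dB.

+6.0 dB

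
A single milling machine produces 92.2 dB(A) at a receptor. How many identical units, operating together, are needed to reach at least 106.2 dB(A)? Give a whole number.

26

N identical sources give L₁ + 10·log₁₀ N, so require 10·log₁₀ N ≥ 106.2 − 92.2 = 14.0 dB.
N ≥ 10^(14.0/10) = 25.119, so N = 26.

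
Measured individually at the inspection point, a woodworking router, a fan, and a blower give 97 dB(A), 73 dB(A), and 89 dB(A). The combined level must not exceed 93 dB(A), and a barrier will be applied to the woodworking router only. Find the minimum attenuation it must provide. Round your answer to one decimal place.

6.3 dB

The untreated sources together contribute 10^(73/10) + 10^(89/10) = 8.143e+08, i.e. 89.11 dB(A).
To meet 93 dB(A) overall, the treated woodworking router may contribute at most 10^(93/10) − 8.143e+08 = 1.181e+09, i.e. 90.72 dB(A).
Required insertion loss = 97 − 90.72 = 6.28 dB.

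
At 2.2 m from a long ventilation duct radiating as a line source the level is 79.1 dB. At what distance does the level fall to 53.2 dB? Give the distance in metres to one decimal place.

For a line source L₁ − L₂ = 10·log₁₀(r₂/r₁), so r₂ = r₁·10^((L₁−L₂)/10).
r₂ = 2.2·10^((79.1−53.2)/10) = 2.2·10^(25.9/10) = 855.90 m.

855.9 m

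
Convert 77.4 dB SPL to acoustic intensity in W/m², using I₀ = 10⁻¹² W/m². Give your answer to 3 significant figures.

5.50e-05 W/m²

L = 10·log₁₀(I/I₀) ⇒ I = I₀·10^(L/10) = 10⁻¹² × 10^7.74.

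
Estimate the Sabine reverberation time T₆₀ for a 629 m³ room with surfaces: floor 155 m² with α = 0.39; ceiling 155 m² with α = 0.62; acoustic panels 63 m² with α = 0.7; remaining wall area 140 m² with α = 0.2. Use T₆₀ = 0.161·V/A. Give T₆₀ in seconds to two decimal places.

A = Σ Sᵢαᵢ = 155·0.39 + 155·0.62 + 63·0.7 + 140·0.2 = 228.65 m².
T₆₀ = 0.161 × 629 / 228.65 = 0.443 s.

0.44 s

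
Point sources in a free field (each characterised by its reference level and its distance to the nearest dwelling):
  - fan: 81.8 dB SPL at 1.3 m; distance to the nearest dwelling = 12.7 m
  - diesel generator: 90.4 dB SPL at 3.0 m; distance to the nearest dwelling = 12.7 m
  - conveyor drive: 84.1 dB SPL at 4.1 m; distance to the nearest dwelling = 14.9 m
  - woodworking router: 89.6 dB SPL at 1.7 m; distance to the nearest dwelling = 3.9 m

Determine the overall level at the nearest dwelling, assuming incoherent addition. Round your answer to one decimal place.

84.1 dB SPL

Apply inverse-square spreading to bring every level to the receiver, then sum 10^(L/10).
fan: 81.8 − 20·log₁₀(12.7/1.3) = 81.8 − 19.80 = 62.00 dB SPL.
diesel generator: 90.4 − 20·log₁₀(12.7/3.0) = 90.4 − 12.53 = 77.87 dB SPL.
conveyor drive: 84.1 − 20·log₁₀(14.9/4.1) = 84.1 − 11.21 = 72.89 dB SPL.
woodworking router: 89.6 − 20·log₁₀(3.9/1.7) = 89.6 − 7.21 = 82.39 dB SPL.
Σ 10^(L/10) = 2.555e+08 → L_total = 10·log₁₀(2.555e+08) = 84.07 dB SPL.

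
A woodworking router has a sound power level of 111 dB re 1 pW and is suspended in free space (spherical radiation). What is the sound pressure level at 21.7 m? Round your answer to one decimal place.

The power spreads over a sphere of area 4π·r², so L_p = L_w − 10·log₁₀(4π·r²).
4π·r² = 5917 m², 10·log₁₀ of that is 37.721 dB.
L_p = 111 − 37.721 = 73.28 dB.

73.3 dB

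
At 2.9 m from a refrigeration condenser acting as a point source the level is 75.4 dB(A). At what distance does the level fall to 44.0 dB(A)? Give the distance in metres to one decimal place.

For a point source L₁ − L₂ = 20·log₁₀(r₂/r₁), so r₂ = r₁·10^((L₁−L₂)/20).
r₂ = 2.9·10^((75.4−44.0)/20) = 2.9·10^(31.4/20) = 107.75 m.

107.7 m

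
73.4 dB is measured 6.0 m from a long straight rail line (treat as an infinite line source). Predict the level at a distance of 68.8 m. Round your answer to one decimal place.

62.8 dB

Line-source attenuation: ΔL = 10·log₁₀(r₂/r₁) = 10·log₁₀(68.8/6.0) = 10.594 dB.
L₂ = 73.4 − 10·log₁₀(68.8/6.0) = 73.4 − 10.594 = 62.81 dB.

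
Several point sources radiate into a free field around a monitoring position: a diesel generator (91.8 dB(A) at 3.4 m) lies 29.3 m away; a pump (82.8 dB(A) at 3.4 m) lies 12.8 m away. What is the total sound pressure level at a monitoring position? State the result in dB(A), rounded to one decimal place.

First find each source's level at the receiver (point-source: −20·log₁₀(r/r_ref)), then combine on an intensity basis.
diesel generator: 91.8 − 20·log₁₀(29.3/3.4) = 91.8 − 18.71 = 73.09 dB(A).
pump: 82.8 − 20·log₁₀(12.8/3.4) = 82.8 − 11.51 = 71.29 dB(A).
Σ 10^(L/10) = 3.383e+07 → L_total = 10·log₁₀(3.383e+07) = 75.29 dB(A).

75.3 dB(A)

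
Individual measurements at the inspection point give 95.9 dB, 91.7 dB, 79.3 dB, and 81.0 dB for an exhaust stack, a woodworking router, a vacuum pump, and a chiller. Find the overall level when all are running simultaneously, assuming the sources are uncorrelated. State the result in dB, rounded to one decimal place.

97.5 dB

Incoherent sources combine by intensity addition: L_total = 10·log₁₀(Σ 10^(L_i/10)).
Σ 10^(L/10) = 10^(95.9/10) + 10^(91.7/10) + 10^(79.3/10) + 10^(81.0/10) = 5.581e+09.
L_total = 10·log₁₀(5.581e+09) = 97.47 dB.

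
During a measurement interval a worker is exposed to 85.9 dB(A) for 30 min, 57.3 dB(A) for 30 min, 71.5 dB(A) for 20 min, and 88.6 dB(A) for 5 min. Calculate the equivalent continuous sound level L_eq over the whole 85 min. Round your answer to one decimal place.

The energy average is taken in the linear domain: L_eq = 10·log₁₀[(Σ tᵢ·10^(Lᵢ/10))/T], T = 85 min.
Σ tᵢ·10^(Lᵢ/10) = 30·10^(85.9/10) + 30·10^(57.3/10) + 20·10^(71.5/10) + 5·10^(88.6/10) = 1.559e+10.
L_eq = 10·log₁₀(1.559e+10/85) = 82.63 dB(A).

82.6 dB(A)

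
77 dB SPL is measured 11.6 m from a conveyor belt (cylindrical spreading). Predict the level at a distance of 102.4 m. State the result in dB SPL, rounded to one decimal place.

Cylindrical spreading from a line source gives a 10·log₁₀(r₂/r₁) drop.
L₂ = 77 − 10·log₁₀(102.4/11.6) = 77 − 9.458 = 67.54 dB SPL.

67.5 dB SPL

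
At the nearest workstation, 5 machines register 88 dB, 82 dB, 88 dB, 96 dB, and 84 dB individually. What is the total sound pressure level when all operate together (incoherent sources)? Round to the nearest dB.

98 dB

Incoherent sources combine by intensity addition: L_total = 10·log₁₀(Σ 10^(L_i/10)).
Σ 10^(L/10) = 10^(88/10) + 10^(82/10) + 10^(88/10) + 10^(96/10) + 10^(84/10) = 5.653e+09.
L_total = 10·log₁₀(5.653e+09) = 97.52 dB.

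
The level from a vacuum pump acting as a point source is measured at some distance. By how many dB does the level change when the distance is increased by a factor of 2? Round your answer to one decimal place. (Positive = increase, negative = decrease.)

With spherical spreading the level changes by −20·log₁₀(r₂/r₁).
ΔL = −20·log₁₀(2) = -6.02 dB.

-6.0 dB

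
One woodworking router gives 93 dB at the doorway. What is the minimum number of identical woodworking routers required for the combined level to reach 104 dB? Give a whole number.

13

N identical sources give L₁ + 10·log₁₀ N, so require 10·log₁₀ N ≥ 104 − 93 = 11.0 dB.
N ≥ 10^(11.0/10) = 12.589, so N = 13.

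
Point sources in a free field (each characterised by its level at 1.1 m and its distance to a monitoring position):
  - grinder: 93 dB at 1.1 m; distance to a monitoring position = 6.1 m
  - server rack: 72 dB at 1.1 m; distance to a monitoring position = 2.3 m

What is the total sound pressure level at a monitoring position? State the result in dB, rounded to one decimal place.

First find each source's level at the receiver (point-source: −20·log₁₀(r/r_ref)), then combine on an intensity basis.
grinder: 93 − 20·log₁₀(6.1/1.1) = 93 − 14.88 = 78.12 dB.
server rack: 72 − 20·log₁₀(2.3/1.1) = 72 − 6.41 = 65.59 dB.
Σ 10^(L/10) = 6.851e+07 → L_total = 10·log₁₀(6.851e+07) = 78.36 dB.

78.4 dB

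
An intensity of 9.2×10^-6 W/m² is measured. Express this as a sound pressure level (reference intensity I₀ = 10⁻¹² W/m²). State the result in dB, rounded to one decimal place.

Dividing by I₀ shifts the exponent by 12: I/I₀ = 9.2×10^6.
L = 10·(0.9638 + 6) = 69.64 dB.

69.6 dB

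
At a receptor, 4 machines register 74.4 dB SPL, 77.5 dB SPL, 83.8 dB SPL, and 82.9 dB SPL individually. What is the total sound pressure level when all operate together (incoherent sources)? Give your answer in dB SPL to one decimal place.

87.1 dB SPL

Incoherent sources combine by intensity addition: L_total = 10·log₁₀(Σ 10^(L_i/10)).
Σ 10^(L/10) = 10^(74.4/10) + 10^(77.5/10) + 10^(83.8/10) + 10^(82.9/10) = 5.186e+08.
L_total = 10·log₁₀(5.186e+08) = 87.15 dB SPL.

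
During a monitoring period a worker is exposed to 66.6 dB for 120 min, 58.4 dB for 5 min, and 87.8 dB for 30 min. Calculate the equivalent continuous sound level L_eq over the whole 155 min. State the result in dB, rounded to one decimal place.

The energy average is taken in the linear domain: L_eq = 10·log₁₀[(Σ tᵢ·10^(Lᵢ/10))/T], T = 155 min.
Σ tᵢ·10^(Lᵢ/10) = 120·10^(66.6/10) + 5·10^(58.4/10) + 30·10^(87.8/10) = 1.863e+10.
L_eq = 10·log₁₀(1.863e+10/155) = 80.80 dB.

80.8 dB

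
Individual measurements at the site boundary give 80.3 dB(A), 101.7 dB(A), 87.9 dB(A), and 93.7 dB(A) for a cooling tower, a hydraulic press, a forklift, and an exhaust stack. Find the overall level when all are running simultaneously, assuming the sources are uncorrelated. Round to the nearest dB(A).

103 dB(A)

Incoherent sources combine by intensity addition: L_total = 10·log₁₀(Σ 10^(L_i/10)).
Σ 10^(L/10) = 10^(80.3/10) + 10^(101.7/10) + 10^(87.9/10) + 10^(93.7/10) = 1.786e+10.
L_total = 10·log₁₀(1.786e+10) = 102.52 dB(A).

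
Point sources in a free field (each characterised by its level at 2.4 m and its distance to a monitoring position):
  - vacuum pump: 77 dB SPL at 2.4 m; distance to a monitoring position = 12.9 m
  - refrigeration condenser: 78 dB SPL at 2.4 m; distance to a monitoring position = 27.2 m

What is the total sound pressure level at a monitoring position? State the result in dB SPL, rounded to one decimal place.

63.5 dB SPL

Propagate each source to the receiver with L = L_ref − 20·log₁₀(r/r_ref), then add intensities.
vacuum pump: 77 − 20·log₁₀(12.9/2.4) = 77 − 14.61 = 62.39 dB SPL.
refrigeration condenser: 78 − 20·log₁₀(27.2/2.4) = 78 − 21.09 = 56.91 dB SPL.
Σ 10^(L/10) = 2.226e+06 → L_total = 10·log₁₀(2.226e+06) = 63.48 dB SPL.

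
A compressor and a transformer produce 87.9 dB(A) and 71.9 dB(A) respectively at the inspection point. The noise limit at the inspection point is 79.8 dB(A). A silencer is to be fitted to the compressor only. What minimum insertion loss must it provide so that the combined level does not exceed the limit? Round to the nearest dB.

Fixed contribution from the other source: Σ 10^(L/10) = 10^(71.9/10) = 1.549e+07 (71.90 dB(A)).
The limit corresponds to 10^(79.8/10) = 9.550e+07; subtracting the fixed part leaves 8.001e+07 for the compressor, i.e. 79.03 dB(A).
So the compressor must be reduced from 87.9 to 79.03 dB(A): IL = 8.87 dB.

9 dB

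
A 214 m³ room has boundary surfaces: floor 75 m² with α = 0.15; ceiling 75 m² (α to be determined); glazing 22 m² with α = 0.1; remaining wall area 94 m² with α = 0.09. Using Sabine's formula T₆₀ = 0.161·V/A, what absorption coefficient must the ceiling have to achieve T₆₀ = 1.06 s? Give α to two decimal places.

0.14

From T₆₀ = 0.161·V/A, the target T₆₀ = 1.06 s needs A = 0.161·214/1.06 = 32.50 m².
Absorption from the other surfaces = 75·0.15 + 22·0.1 + 94·0.09 = 21.91 m², so the ceiling must supply 10.59 m² over 75 m².
α = 10.59/75 = 0.141.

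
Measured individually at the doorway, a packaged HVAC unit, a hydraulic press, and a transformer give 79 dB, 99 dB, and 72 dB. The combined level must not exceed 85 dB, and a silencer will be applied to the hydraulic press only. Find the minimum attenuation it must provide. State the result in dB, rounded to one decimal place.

15.6 dB

The untreated sources together contribute 10^(79/10) + 10^(72/10) = 9.528e+07, i.e. 79.79 dB.
To meet 85 dB overall, the treated hydraulic press may contribute at most 10^(85/10) − 9.528e+07 = 2.209e+08, i.e. 83.44 dB.
Required insertion loss = 99 − 83.44 = 15.56 dB.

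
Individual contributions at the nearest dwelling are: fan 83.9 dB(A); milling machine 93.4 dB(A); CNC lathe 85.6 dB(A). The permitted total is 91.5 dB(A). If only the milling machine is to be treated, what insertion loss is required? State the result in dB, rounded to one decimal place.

Everything except the milling machine sums to 10^(83.9/10) + 10^(85.6/10) = 6.085e+08 in linear terms, 87.84 dB(A).
The limit corresponds to 10^(91.5/10) = 1.413e+09; subtracting the fixed part leaves 8.040e+08 for the milling machine, i.e. 89.05 dB(A).
So the milling machine must be reduced from 93.4 to 89.05 dB(A): IL = 4.35 dB.

4.3 dB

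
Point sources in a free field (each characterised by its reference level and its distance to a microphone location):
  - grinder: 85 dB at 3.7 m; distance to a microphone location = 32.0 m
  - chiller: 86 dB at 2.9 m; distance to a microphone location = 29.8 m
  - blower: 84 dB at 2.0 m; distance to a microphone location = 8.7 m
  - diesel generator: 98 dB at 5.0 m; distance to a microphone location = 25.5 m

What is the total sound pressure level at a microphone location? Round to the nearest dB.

Apply inverse-square spreading to bring every level to the receiver, then sum 10^(L/10).
grinder: 85 − 20·log₁₀(32.0/3.7) = 85 − 18.74 = 66.26 dB.
chiller: 86 − 20·log₁₀(29.8/2.9) = 86 − 20.24 = 65.76 dB.
blower: 84 − 20·log₁₀(8.7/2.0) = 84 − 12.77 = 71.23 dB.
diesel generator: 98 − 20·log₁₀(25.5/5.0) = 98 − 14.15 = 83.85 dB.
Σ 10^(L/10) = 2.639e+08 → L_total = 10·log₁₀(2.639e+08) = 84.21 dB.

84 dB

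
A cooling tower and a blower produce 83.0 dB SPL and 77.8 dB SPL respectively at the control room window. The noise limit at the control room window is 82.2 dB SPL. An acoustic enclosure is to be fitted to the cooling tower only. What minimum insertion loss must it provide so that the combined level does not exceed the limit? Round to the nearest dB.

3 dB

Fixed contribution from the other source: Σ 10^(L/10) = 10^(77.8/10) = 6.026e+07 (77.80 dB SPL).
To meet 82.2 dB SPL overall, the treated cooling tower may contribute at most 10^(82.2/10) − 6.026e+07 = 1.057e+08, i.e. 80.24 dB SPL.
So the cooling tower must be reduced from 83.0 to 80.24 dB SPL: IL = 2.76 dB.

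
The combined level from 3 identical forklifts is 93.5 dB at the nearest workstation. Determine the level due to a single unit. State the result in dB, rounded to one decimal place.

88.7 dB

3 equal contributions raise the level by 10·log₁₀ 3 = 4.771 dB, so each unit alone gives 93.5 − 4.771.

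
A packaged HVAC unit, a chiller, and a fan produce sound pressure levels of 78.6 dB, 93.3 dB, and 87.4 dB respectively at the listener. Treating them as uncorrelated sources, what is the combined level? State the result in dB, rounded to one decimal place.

For uncorrelated sources the intensities add, so convert each level to linear form, sum, and take 10·log₁₀ of the total.
Σ 10^(L/10) = 10^(78.6/10) + 10^(93.3/10) + 10^(87.4/10) = 2.760e+09.
L_total = 10·log₁₀(2.760e+09) = 94.41 dB.

94.4 dB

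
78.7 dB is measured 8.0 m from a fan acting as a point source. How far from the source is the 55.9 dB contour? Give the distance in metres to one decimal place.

The 22.8 dB drop corresponds to a distance ratio of 10^(22.8/20) for a point source.
r₂ = 8.0·10^((78.7−55.9)/20) = 8.0·10^(22.8/20) = 110.43 m.

110.4 m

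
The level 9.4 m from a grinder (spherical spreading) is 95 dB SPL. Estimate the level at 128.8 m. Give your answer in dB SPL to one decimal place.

72.3 dB SPL

Point-source attenuation: ΔL = 20·log₁₀(r₂/r₁) = 20·log₁₀(128.8/9.4) = 22.736 dB.
L₂ = 95 − 20·log₁₀(128.8/9.4) = 95 − 22.736 = 72.26 dB SPL.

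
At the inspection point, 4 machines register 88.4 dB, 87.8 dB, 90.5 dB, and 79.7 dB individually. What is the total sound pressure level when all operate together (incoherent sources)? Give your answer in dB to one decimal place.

Incoherent sources combine by intensity addition: L_total = 10·log₁₀(Σ 10^(L_i/10)).
Σ 10^(L/10) = 10^(88.4/10) + 10^(87.8/10) + 10^(90.5/10) + 10^(79.7/10) = 2.510e+09.
L_total = 10·log₁₀(2.510e+09) = 94.00 dB.

94.0 dB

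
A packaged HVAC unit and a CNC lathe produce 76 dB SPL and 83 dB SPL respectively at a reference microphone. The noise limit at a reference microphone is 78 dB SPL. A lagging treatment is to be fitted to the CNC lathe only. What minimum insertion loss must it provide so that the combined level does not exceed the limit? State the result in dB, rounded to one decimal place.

9.3 dB

Everything except the CNC lathe sums to 10^(76/10) = 3.981e+07 in linear terms, 76.00 dB SPL.
The limit corresponds to 10^(78/10) = 6.310e+07; subtracting the fixed part leaves 2.329e+07 for the CNC lathe, i.e. 73.67 dB SPL.
Required insertion loss = 83 − 73.67 = 9.33 dB.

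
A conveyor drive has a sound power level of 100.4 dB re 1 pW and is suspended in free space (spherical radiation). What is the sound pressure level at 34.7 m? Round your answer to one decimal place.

58.6 dB

L_p = L_w − 10·log₁₀(4π·r²) with r = 34.7 m.
4π·r² = 1.513e+04 m², 10·log₁₀ of that is 41.799 dB.
L_p = 100.4 − 41.799 = 58.60 dB.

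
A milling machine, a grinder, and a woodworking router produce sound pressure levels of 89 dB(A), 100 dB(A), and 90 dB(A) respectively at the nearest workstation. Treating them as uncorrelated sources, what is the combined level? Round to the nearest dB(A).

101 dB(A)

Incoherent sources combine by intensity addition: L_total = 10·log₁₀(Σ 10^(L_i/10)).
Σ 10^(L/10) = 10^(89/10) + 10^(100/10) + 10^(90/10) = 1.179e+10.
L_total = 10·log₁₀(1.179e+10) = 100.72 dB(A).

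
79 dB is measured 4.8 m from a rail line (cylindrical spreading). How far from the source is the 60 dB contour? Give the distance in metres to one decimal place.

The 19.0 dB drop corresponds to a distance ratio of 10^(19.0/10) for a line source.
r₂ = 4.8·10^((79−60)/10) = 4.8·10^(19.0/10) = 381.28 m.

381.3 m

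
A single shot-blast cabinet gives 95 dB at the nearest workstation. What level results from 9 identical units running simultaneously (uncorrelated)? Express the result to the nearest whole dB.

105 dB

L_total = L₁ + 10·log₁₀ N for N identical incoherent sources.
L_total = 95 + 10·log₁₀(9) = 95 + 9.542 = 104.54 dB.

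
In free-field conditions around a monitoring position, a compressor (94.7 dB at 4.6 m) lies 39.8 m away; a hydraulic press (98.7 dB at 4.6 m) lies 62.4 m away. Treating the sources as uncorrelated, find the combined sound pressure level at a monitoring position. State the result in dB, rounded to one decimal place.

Apply inverse-square spreading to bring every level to the receiver, then sum 10^(L/10).
compressor: 94.7 − 20·log₁₀(39.8/4.6) = 94.7 − 18.74 = 75.96 dB.
hydraulic press: 98.7 − 20·log₁₀(62.4/4.6) = 98.7 − 22.65 = 76.05 dB.
Σ 10^(L/10) = 7.971e+07 → L_total = 10·log₁₀(7.971e+07) = 79.02 dB.

79.0 dB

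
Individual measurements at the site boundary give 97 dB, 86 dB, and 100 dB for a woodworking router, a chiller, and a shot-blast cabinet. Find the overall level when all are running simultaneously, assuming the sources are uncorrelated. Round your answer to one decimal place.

101.9 dB

Incoherent sources combine by intensity addition: L_total = 10·log₁₀(Σ 10^(L_i/10)).
Σ 10^(L/10) = 10^(97/10) + 10^(86/10) + 10^(100/10) = 1.541e+10.
L_total = 10·log₁₀(1.541e+10) = 101.88 dB.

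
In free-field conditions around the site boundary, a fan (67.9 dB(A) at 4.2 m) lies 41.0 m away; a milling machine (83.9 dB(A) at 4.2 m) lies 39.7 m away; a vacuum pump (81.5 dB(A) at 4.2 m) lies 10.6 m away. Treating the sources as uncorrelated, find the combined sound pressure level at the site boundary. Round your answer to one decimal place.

First find each source's level at the receiver (point-source: −20·log₁₀(r/r_ref)), then combine on an intensity basis.
fan: 67.9 − 20·log₁₀(41.0/4.2) = 67.9 − 19.79 = 48.11 dB(A).
milling machine: 83.9 − 20·log₁₀(39.7/4.2) = 83.9 − 19.51 = 64.39 dB(A).
vacuum pump: 81.5 − 20·log₁₀(10.6/4.2) = 81.5 − 8.04 = 73.46 dB(A).
Σ 10^(L/10) = 2.499e+07 → L_total = 10·log₁₀(2.499e+07) = 73.98 dB(A).

74.0 dB(A)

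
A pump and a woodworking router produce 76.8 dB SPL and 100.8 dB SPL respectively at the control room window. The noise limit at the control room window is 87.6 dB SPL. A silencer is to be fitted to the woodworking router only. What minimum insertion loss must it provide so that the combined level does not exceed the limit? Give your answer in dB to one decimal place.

13.6 dB

Everything except the woodworking router sums to 10^(76.8/10) = 4.786e+07 in linear terms, 76.80 dB SPL.
The limit corresponds to 10^(87.6/10) = 5.754e+08; subtracting the fixed part leaves 5.276e+08 for the woodworking router, i.e. 87.22 dB SPL.
Required insertion loss = 100.8 − 87.22 = 13.58 dB.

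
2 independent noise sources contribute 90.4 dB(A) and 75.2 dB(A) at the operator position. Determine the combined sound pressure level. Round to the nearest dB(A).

91 dB(A)

Incoherent sources combine by intensity addition: L_total = 10·log₁₀(Σ 10^(L_i/10)).
Σ 10^(L/10) = 10^(90.4/10) + 10^(75.2/10) = 1.130e+09.
L_total = 10·log₁₀(1.130e+09) = 90.53 dB(A).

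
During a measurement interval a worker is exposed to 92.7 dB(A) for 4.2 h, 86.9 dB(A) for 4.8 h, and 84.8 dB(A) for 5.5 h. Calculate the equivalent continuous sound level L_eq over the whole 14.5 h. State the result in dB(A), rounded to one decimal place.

89.1 dB(A)

The energy average is taken in the linear domain: L_eq = 10·log₁₀[(Σ tᵢ·10^(Lᵢ/10))/T], T = 14.5 h.
Σ tᵢ·10^(Lᵢ/10) = 4.2·10^(92.7/10) + 4.8·10^(86.9/10) + 5.5·10^(84.8/10) = 1.183e+10.
L_eq = 10·log₁₀(1.183e+10/14.5) = 89.12 dB(A).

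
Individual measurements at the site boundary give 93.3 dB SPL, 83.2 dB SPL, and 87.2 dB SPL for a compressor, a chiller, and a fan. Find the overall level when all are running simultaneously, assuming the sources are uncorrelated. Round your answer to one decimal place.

94.6 dB SPL

Incoherent sources combine by intensity addition: L_total = 10·log₁₀(Σ 10^(L_i/10)).
Σ 10^(L/10) = 10^(93.3/10) + 10^(83.2/10) + 10^(87.2/10) = 2.872e+09.
L_total = 10·log₁₀(2.872e+09) = 94.58 dB SPL.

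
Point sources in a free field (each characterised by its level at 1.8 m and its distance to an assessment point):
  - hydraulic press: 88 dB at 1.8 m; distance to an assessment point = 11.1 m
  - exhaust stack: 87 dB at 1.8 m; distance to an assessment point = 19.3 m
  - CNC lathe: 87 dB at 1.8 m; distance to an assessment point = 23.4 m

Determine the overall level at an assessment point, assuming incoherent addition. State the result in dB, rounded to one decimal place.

73.8 dB

Apply inverse-square spreading to bring every level to the receiver, then sum 10^(L/10).
hydraulic press: 88 − 20·log₁₀(11.1/1.8) = 88 − 15.80 = 72.20 dB.
exhaust stack: 87 − 20·log₁₀(19.3/1.8) = 87 − 20.61 = 66.39 dB.
CNC lathe: 87 − 20·log₁₀(23.4/1.8) = 87 − 22.28 = 64.72 dB.
Σ 10^(L/10) = 2.392e+07 → L_total = 10·log₁₀(2.392e+07) = 73.79 dB.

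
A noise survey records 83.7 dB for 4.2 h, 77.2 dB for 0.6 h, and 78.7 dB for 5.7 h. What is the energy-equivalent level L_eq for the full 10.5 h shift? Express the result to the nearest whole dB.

L_eq = 10·log₁₀[(1/T)·Σ tᵢ·10^(Lᵢ/10)] with T = 10.5 h.
Σ tᵢ·10^(Lᵢ/10) = 4.2·10^(83.7/10) + 0.6·10^(77.2/10) + 5.7·10^(78.7/10) = 1.439e+09.
L_eq = 10·log₁₀(1.439e+09/10.5) = 81.37 dB.

81 dB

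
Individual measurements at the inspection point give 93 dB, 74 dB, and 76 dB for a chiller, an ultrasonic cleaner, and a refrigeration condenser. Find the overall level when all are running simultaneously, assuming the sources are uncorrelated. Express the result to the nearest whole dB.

93 dB

Incoherent sources combine by intensity addition: L_total = 10·log₁₀(Σ 10^(L_i/10)).
Σ 10^(L/10) = 10^(93/10) + 10^(74/10) + 10^(76/10) = 2.060e+09.
L_total = 10·log₁₀(2.060e+09) = 93.14 dB.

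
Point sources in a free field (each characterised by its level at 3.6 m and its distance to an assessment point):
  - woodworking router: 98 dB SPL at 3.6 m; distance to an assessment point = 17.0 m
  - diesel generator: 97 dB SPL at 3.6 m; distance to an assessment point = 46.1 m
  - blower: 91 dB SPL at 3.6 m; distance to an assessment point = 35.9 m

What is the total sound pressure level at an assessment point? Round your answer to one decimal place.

Apply inverse-square spreading to bring every level to the receiver, then sum 10^(L/10).
woodworking router: 98 − 20·log₁₀(17.0/3.6) = 98 − 13.48 = 84.52 dB SPL.
diesel generator: 97 − 20·log₁₀(46.1/3.6) = 97 − 22.15 = 74.85 dB SPL.
blower: 91 − 20·log₁₀(35.9/3.6) = 91 − 19.98 = 71.02 dB SPL.
Σ 10^(L/10) = 3.262e+08 → L_total = 10·log₁₀(3.262e+08) = 85.13 dB SPL.

85.1 dB SPL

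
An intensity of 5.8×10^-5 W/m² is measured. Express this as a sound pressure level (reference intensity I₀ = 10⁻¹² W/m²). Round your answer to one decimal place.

77.6 dB

L = 10·log₁₀(I/I₀) = 10·log₁₀(5.8×10^-5/10⁻¹²) = 10·log₁₀(5.8×10^7).
L = 10·(0.7634 + 7) = 77.63 dB.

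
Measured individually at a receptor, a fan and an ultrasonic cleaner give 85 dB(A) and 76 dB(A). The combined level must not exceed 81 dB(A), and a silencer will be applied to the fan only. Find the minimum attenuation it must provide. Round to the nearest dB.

6 dB

The untreated sources together contribute 10^(76/10) = 3.981e+07, i.e. 76.00 dB(A).
The limit corresponds to 10^(81/10) = 1.259e+08; subtracting the fixed part leaves 8.608e+07 for the fan, i.e. 79.35 dB(A).
So the fan must be reduced from 85 to 79.35 dB(A): IL = 5.65 dB.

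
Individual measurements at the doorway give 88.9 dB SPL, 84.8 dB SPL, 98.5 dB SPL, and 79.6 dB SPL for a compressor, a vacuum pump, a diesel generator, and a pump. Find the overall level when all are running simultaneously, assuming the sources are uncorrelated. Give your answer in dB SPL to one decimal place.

99.2 dB SPL

For uncorrelated sources the intensities add, so convert each level to linear form, sum, and take 10·log₁₀ of the total.
Σ 10^(L/10) = 10^(88.9/10) + 10^(84.8/10) + 10^(98.5/10) + 10^(79.6/10) = 8.249e+09.
L_total = 10·log₁₀(8.249e+09) = 99.16 dB SPL.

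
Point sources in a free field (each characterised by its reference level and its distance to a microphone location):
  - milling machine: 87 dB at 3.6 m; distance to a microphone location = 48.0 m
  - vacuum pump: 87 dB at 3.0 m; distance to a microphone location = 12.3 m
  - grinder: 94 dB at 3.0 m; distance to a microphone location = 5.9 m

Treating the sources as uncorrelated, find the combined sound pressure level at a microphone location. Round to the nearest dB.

88 dB

Apply inverse-square spreading to bring every level to the receiver, then sum 10^(L/10).
milling machine: 87 − 20·log₁₀(48.0/3.6) = 87 − 22.50 = 64.50 dB.
vacuum pump: 87 − 20·log₁₀(12.3/3.0) = 87 − 12.26 = 74.74 dB.
grinder: 94 − 20·log₁₀(5.9/3.0) = 94 − 5.87 = 88.13 dB.
Σ 10^(L/10) = 6.821e+08 → L_total = 10·log₁₀(6.821e+08) = 88.34 dB.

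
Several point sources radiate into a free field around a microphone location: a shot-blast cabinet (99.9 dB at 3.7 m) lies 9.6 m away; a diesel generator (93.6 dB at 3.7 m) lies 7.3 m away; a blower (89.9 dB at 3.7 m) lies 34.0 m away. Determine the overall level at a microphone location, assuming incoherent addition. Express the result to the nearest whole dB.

93 dB

Apply inverse-square spreading to bring every level to the receiver, then sum 10^(L/10).
shot-blast cabinet: 99.9 − 20·log₁₀(9.6/3.7) = 99.9 − 8.28 = 91.62 dB.
diesel generator: 93.6 − 20·log₁₀(7.3/3.7) = 93.6 − 5.90 = 87.70 dB.
blower: 89.9 − 20·log₁₀(34.0/3.7) = 89.9 − 19.27 = 70.63 dB.
Σ 10^(L/10) = 2.052e+09 → L_total = 10·log₁₀(2.052e+09) = 93.12 dB.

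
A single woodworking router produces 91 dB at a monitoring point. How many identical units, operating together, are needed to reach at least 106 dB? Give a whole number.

The shortfall is 106 − 91 = 15.0 dB, and N units add 10·log₁₀ N, so need 10·log₁₀ N ≥ 15.0.
N ≥ 10^(15.0/10) = 31.623, so N = 32.

32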